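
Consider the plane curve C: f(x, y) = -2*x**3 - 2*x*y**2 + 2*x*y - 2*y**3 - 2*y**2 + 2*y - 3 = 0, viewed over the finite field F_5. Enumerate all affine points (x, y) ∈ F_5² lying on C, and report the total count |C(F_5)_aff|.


Affine F_5-points: {(0, 1), (0, 4), (1, 0), (4, 3)}; count = 4.

For each of the 25 pairs (x, y) ∈ F_5², evaluate f(x, y) mod 5. Record the zeros.
  x = 0: [0↦2, 1↦0, 2↦2, 3↦1, 4↦0]  zeros at y ∈ {1, 4}
  x = 1: [0↦0, 1↦3, 2↦1, 3↦2, 4↦4]  zeros at y ∈ {0}
  x = 2: [0↦1, 1↦4, 2↦3, 3↦1, 4↦1]  zeros at y ∈ ∅
  x = 3: [0↦3, 1↦1, 2↦1, 3↦1, 4↦4]  zeros at y ∈ ∅
  x = 4: [0↦4, 1↦2, 2↦3, 3↦0, 4↦1]  zeros at y ∈ {3}
Collecting zeros: affine points = {(0, 1), (0, 4), (1, 0), (4, 3)}.
Total count |C(F_5)_aff| = 4.


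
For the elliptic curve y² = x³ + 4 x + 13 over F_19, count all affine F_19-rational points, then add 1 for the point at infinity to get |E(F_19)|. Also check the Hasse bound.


Affine points = {(4, 6), (4, 13), (5, 5), (5, 14), (6, 5), (6, 14), (7, 2), (7, 17), (8, 5), (8, 14), (11, 1), (11, 18), (13, 1), (13, 18), (14, 1), (14, 18), (15, 3), (15, 16), (17, 4), (17, 15)}; affine count = 20; |E(F_19)| = 21.

Discriminant check: Δ ∝ 4a³ + 27b² = 4·4³ + 27·13² = 4·64 + 27·169 ≡ 12 (mod 19). Nonzero ⇒ E is nonsingular.
For each x ∈ F_19, compute rhs = x³ + 4·x + 13 mod 19, then count y ∈ F_19 with y² ≡ rhs.
  x = 0: rhs = 13, matching y values: none (0 points).
  x = 1: rhs = 18, matching y values: none (0 points).
  x = 2: rhs = 10, matching y values: none (0 points).
  x = 3: rhs = 14, matching y values: none (0 points).
  x = 4: rhs = 17, matching y values: 6, 13 (2 points).
  x = 5: rhs = 6, matching y values: 5, 14 (2 points).
  x = 6: rhs = 6, matching y values: 5, 14 (2 points).
  x = 7: rhs = 4, matching y values: 2, 17 (2 points).
  x = 8: rhs = 6, matching y values: 5, 14 (2 points).
  x = 9: rhs = 18, matching y values: none (0 points).
  x = 10: rhs = 8, matching y values: none (0 points).
  x = 11: rhs = 1, matching y values: 1, 18 (2 points).
  x = 12: rhs = 3, matching y values: none (0 points).
  x = 13: rhs = 1, matching y values: 1, 18 (2 points).
  x = 14: rhs = 1, matching y values: 1, 18 (2 points).
  x = 15: rhs = 9, matching y values: 3, 16 (2 points).
  x = 16: rhs = 12, matching y values: none (0 points).
  x = 17: rhs = 16, matching y values: 4, 15 (2 points).
  x = 18: rhs = 8, matching y values: none (0 points).
Total affine count: 20.
Full point count |E(F_19)| = 20 + 1 = 21.
Hasse bound: |21 − (19+1)| = |1| = 1 ≤ 2√19 ≈ 8.7178 ✓.


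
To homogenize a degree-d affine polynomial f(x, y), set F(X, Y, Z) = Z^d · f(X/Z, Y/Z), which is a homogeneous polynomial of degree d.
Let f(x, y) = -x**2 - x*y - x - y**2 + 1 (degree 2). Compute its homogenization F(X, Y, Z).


F(X, Y, Z) = -X**2 - X*Y - X*Z - Y**2 + Z**2

deg(f) = 2.
Substitute x = X/Z, y = Y/Z into f, then multiply by Z^2.
  monomial -1·x^2·y^0 ↦ -1·X^2·Y^0·Z^0.
  monomial -1·x^1·y^1 ↦ -1·X^1·Y^1·Z^0.
  monomial -1·x^1·y^0 ↦ -1·X^1·Y^0·Z^1.
  monomial -1·x^0·y^2 ↦ -1·X^0·Y^2·Z^0.
  monomial 1·x^0·y^0 ↦ 1·X^0·Y^0·Z^2.
Collecting: F(X, Y, Z) = -X**2 - X*Y - X*Z - Y**2 + Z**2.


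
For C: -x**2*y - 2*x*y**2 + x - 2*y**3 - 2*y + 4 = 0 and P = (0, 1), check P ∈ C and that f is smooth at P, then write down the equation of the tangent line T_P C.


Tangent line at P: -x - 8*y + 8 = 0.

Step 1: f(0, 1) = 0, so P lies on C.
Step 2: partial derivatives
  f_x(x, y) = -2*x*y - 2*y**2 + 1, f_y(x, y) = -x**2 - 4*x*y - 6*y**2 - 2.
  f_x(P) = -1, f_y(P) = -8 (gradient nonzero, so P is smooth).
Step 3: tangent line at P: -1·(x − 0) + -8·(y − 1) = 0.
Expanding: -x - 8*y + 8 = 0.


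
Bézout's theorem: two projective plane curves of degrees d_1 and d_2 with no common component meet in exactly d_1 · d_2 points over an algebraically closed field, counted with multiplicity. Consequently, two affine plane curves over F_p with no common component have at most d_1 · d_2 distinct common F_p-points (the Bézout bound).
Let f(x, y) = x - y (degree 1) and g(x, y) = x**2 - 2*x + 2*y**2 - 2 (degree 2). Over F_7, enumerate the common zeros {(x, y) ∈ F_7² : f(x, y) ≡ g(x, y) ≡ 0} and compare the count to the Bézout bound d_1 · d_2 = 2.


Common zeros: {(5, 5)}; count = 1; Bézout bound = 2.

deg(f) = 1, deg(g) = 2, so Bézout bound = 2.
Scan x ∈ F_7. For each x, list the y ∈ F_7 with f(x, y) ≡ 0 and those with g(x, y) ≡ 0 (mod 7); the common zeros in that column are the intersection.
  x = 0: f ≡ 0 at y ∈ {0}; g ≡ 0 at y ∈ {1, 6}; common: ∅.
  x = 1: f ≡ 0 at y ∈ {1}; g ≡ 0 at y ∈ ∅; common: ∅.
  x = 2: f ≡ 0 at y ∈ {2}; g ≡ 0 at y ∈ {1, 6}; common: ∅.
  x = 3: f ≡ 0 at y ∈ {3}; g ≡ 0 at y ∈ ∅; common: ∅.
  x = 4: f ≡ 0 at y ∈ {4}; g ≡ 0 at y ∈ {2, 5}; common: ∅.
  x = 5: f ≡ 0 at y ∈ {5}; g ≡ 0 at y ∈ {2, 5}; common: {5}.
  x = 6: f ≡ 0 at y ∈ {6}; g ≡ 0 at y ∈ ∅; common: ∅.
Collecting: common zeros = {(5, 5)}, so the count is 1.
Comparison with the Bézout bound: 1 ≤ 2 = deg(f)·deg(g), as expected for curves with no common component (the affine F_7-count falls short of the bound because intersections may lie at infinity, over extension fields, or carry multiplicity).


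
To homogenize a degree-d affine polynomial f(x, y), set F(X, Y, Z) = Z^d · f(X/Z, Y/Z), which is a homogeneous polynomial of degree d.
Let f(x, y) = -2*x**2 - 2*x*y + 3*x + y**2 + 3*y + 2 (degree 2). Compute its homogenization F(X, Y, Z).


F(X, Y, Z) = -2*X**2 - 2*X*Y + 3*X*Z + Y**2 + 3*Y*Z + 2*Z**2

deg(f) = 2.
Substitute x = X/Z, y = Y/Z into f, then multiply by Z^2.
  monomial -2·x^2·y^0 ↦ -2·X^2·Y^0·Z^0.
  monomial -2·x^1·y^1 ↦ -2·X^1·Y^1·Z^0.
  monomial 3·x^1·y^0 ↦ 3·X^1·Y^0·Z^1.
  monomial 1·x^0·y^2 ↦ 1·X^0·Y^2·Z^0.
  monomial 3·x^0·y^1 ↦ 3·X^0·Y^1·Z^1.
  monomial 2·x^0·y^0 ↦ 2·X^0·Y^0·Z^2.
Collecting: F(X, Y, Z) = -2*X**2 - 2*X*Y + 3*X*Z + Y**2 + 3*Y*Z + 2*Z**2.


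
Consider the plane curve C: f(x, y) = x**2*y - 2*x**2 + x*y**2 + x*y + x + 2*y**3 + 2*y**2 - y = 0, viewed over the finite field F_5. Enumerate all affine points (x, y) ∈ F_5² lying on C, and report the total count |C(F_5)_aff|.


Affine F_5-points: {(0, 0), (1, 1), (2, 1), (3, 0), (4, 2)}; count = 5.

For each of the 25 pairs (x, y) ∈ F_5², evaluate f(x, y) mod 5. Record the zeros.
  x = 0: [0↦0, 1↦3, 2↦2, 3↦4, 4↦1]  zeros at y ∈ {0}
  x = 1: [0↦4, 1↦0, 2↦4, 3↦3, 4↦4]  zeros at y ∈ {1}
  x = 2: [0↦4, 1↦0, 2↦1, 3↦4, 4↦1]  zeros at y ∈ {1}
  x = 3: [0↦0, 1↦3, 2↦3, 3↦2, 4↦2]  zeros at y ∈ {0}
  x = 4: [0↦2, 1↦4, 2↦0, 3↦2, 4↦2]  zeros at y ∈ {2}
Collecting zeros: affine points = {(0, 0), (1, 1), (2, 1), (3, 0), (4, 2)}.
Total count |C(F_5)_aff| = 5.


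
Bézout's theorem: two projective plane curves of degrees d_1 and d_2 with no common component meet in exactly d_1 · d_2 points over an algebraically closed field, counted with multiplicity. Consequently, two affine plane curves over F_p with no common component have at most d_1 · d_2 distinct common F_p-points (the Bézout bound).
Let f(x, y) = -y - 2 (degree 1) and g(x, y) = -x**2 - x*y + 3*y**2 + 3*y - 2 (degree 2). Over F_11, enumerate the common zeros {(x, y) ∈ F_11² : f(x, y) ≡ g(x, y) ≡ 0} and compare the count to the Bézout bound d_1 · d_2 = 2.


Common zeros: {(5, 9), (8, 9)}; count = 2; Bézout bound = 2.

deg(f) = 1, deg(g) = 2, so Bézout bound = 2.
Scan x ∈ F_11. For each x, list the y ∈ F_11 with f(x, y) ≡ 0 and those with g(x, y) ≡ 0 (mod 11); the common zeros in that column are the intersection.
  x = 0: f ≡ 0 at y ∈ {9}; g ≡ 0 at y ∈ {5}; common: ∅.
  x = 1: f ≡ 0 at y ∈ {9}; g ≡ 0 at y ∈ ∅; common: ∅.
  x = 2: f ≡ 0 at y ∈ {9}; g ≡ 0 at y ∈ ∅; common: ∅.
  x = 3: f ≡ 0 at y ∈ {9}; g ≡ 0 at y ∈ {0}; common: ∅.
  x = 4: f ≡ 0 at y ∈ {9}; g ≡ 0 at y ∈ ∅; common: ∅.
  x = 5: f ≡ 0 at y ∈ {9}; g ≡ 0 at y ∈ {9, 10}; common: {9}.
  x = 6: f ≡ 0 at y ∈ {9}; g ≡ 0 at y ∈ {5, 7}; common: ∅.
  x = 7: f ≡ 0 at y ∈ {9}; g ≡ 0 at y ∈ {6, 10}; common: ∅.
  x = 8: f ≡ 0 at y ∈ {9}; g ≡ 0 at y ∈ {0, 9}; common: {9}.
  x = 9: f ≡ 0 at y ∈ {9}; g ≡ 0 at y ∈ {6, 7}; common: ∅.
  x = 10: f ≡ 0 at y ∈ {9}; g ≡ 0 at y ∈ ∅; common: ∅.
Collecting: common zeros = {(5, 9), (8, 9)}, so the count is 2.
Comparison with the Bézout bound: 2 ≤ 2 = deg(f)·deg(g), as expected for curves with no common component (the bound is attained).


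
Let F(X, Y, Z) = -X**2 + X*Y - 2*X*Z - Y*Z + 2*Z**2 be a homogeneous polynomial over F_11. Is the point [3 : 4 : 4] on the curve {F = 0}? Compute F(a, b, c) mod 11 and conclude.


F(3,4,4) ≡ 6 (mod 11); P is NOT on the curve.

Evaluate F(3, 4, 4) term-by-term (mod 11).
  -X**2 ↦ -1·9·1·1 = -9
  X*Y ↦ 1·3·4·1 = 12
  -2*X*Z ↦ -2·3·1·4 = -24
  -Y*Z ↦ -1·1·4·4 = -16
  2*Z**2 ↦ 2·1·1·16 = 32
Sum: F(3, 4, 4) = (-9) + (12) + (-24) + (-16) + (32) = -5.
Reducing mod 11: -5 ≡ 6 (mod 11).
Since F(a, b, c) ≡ 6 ≠ 0 (mod 11), P does NOT lie on the curve.


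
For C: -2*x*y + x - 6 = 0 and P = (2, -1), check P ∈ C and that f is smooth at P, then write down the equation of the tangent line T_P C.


Tangent line at P: 3*x - 4*y - 10 = 0.

Step 1: f(2, -1) = 0, so P lies on C.
Step 2: partial derivatives
  f_x(x, y) = 1 - 2*y, f_y(x, y) = -2*x.
  f_x(P) = 3, f_y(P) = -4 (gradient nonzero, so P is smooth).
Step 3: tangent line at P: 3·(x − 2) + -4·(y − -1) = 0.
Expanding: 3*x - 4*y - 10 = 0.


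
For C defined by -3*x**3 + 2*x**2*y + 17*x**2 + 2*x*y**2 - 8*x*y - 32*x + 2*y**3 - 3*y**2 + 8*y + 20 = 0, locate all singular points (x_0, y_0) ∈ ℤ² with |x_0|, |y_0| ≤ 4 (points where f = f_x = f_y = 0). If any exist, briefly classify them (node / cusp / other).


Singular points: {(2, 0)}; classification: node.

Compute partial derivatives:
  f_x = -9*x**2 + 4*x*y + 34*x + 2*y**2 - 8*y - 32.
  f_y = 2*x**2 + 4*x*y - 8*x + 6*y**2 - 6*y + 8.
Scan x_0 ∈ {−4, ..., 4}. For each x_0, f_y(x_0, y) is a polynomial in y; find its integer roots y ∈ {−4, ..., 4}, then test f_x and f at those candidates.
  x = -4: f_y(-4, y) = 6*y**2 - 22*y + 72; no integer root y with |y| ≤ 4.
  x = -3: f_y(-3, y) = 6*y**2 - 18*y + 50; no integer root y with |y| ≤ 4.
  x = -2: f_y(-2, y) = 6*y**2 - 14*y + 32; no integer root y with |y| ≤ 4.
  x = -1: f_y(-1, y) = 6*y**2 - 10*y + 18; no integer root y with |y| ≤ 4.
  x = 0: f_y(0, y) = 6*y**2 - 6*y + 8; no integer root y with |y| ≤ 4.
  x = 1: f_y(1, y) = 6*y**2 - 2*y + 2; no integer root y with |y| ≤ 4.
  x = 2: f_y(2, y) = 6*y**2 + 2*y; vanishes at y ∈ {0}. (2, 0): f_x = 0, f = 0 — SINGULAR.
  x = 3: f_y(3, y) = 6*y**2 + 6*y + 2; no integer root y with |y| ≤ 4.
  x = 4: f_y(4, y) = 6*y**2 + 10*y + 8; no integer root y with |y| ≤ 4.
Only singular point on the grid: (2, 0).
Classify: substitute x = 2 + u, y = 0 + v and expand: f = -3*u**3 + 2*u**2*v - u**2 + 2*u*v**2 + 2*v**3 + v**2.
No constant or linear terms (consistent with a singular point). Quadratic part: -u**2 + v**2. Cubic part: -3*u**3 + 2*u**2*v + 2*u*v**2 + 2*v**3.
The quadratic part v**2 - u**2 = (v − u)(v + u) splits into two distinct linear factors, so there are two distinct tangent lines y − 0 = ±(x − 2) — this is a node (ordinary double point).
Classification: node.


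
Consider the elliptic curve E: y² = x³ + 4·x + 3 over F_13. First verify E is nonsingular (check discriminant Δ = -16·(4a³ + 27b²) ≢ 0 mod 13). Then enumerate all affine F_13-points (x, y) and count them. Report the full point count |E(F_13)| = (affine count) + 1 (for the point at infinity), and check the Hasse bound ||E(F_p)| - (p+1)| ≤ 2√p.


Affine points = {(0, 4), (0, 9), (3, 4), (3, 9), (6, 3), (6, 10), (7, 6), (7, 7), (8, 1), (8, 12), (9, 1), (9, 12), (10, 4), (10, 9), (11, 0)}; affine count = 15; |E(F_13)| = 16.

Discriminant check: Δ ∝ 4a³ + 27b² = 4·4³ + 27·3² = 4·64 + 27·9 ≡ 5 (mod 13). Nonzero ⇒ E is nonsingular.
For each x ∈ F_13, compute rhs = x³ + 4·x + 3 mod 13, then count y ∈ F_13 with y² ≡ rhs.
  x = 0: rhs = 3, matching y values: 4, 9 (2 points).
  x = 1: rhs = 8, matching y values: none (0 points).
  x = 2: rhs = 6, matching y values: none (0 points).
  x = 3: rhs = 3, matching y values: 4, 9 (2 points).
  x = 4: rhs = 5, matching y values: none (0 points).
  x = 5: rhs = 5, matching y values: none (0 points).
  x = 6: rhs = 9, matching y values: 3, 10 (2 points).
  x = 7: rhs = 10, matching y values: 6, 7 (2 points).
  x = 8: rhs = 1, matching y values: 1, 12 (2 points).
  x = 9: rhs = 1, matching y values: 1, 12 (2 points).
  x = 10: rhs = 3, matching y values: 4, 9 (2 points).
  x = 11: rhs = 0, matching y values: 0 (1 points).
  x = 12: rhs = 11, matching y values: none (0 points).
Total affine count: 15.
Full point count |E(F_13)| = 15 + 1 = 16.
Hasse bound: |16 − (13+1)| = |2| = 2 ≤ 2√13 ≈ 7.2111 ✓.


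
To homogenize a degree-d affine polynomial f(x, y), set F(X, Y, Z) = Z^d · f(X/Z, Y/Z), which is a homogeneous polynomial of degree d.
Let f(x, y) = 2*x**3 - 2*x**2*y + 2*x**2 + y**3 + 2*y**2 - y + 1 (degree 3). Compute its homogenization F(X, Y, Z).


F(X, Y, Z) = 2*X**3 - 2*X**2*Y + 2*X**2*Z + Y**3 + 2*Y**2*Z - Y*Z**2 + Z**3

deg(f) = 3.
Substitute x = X/Z, y = Y/Z into f, then multiply by Z^3.
  monomial 2·x^3·y^0 ↦ 2·X^3·Y^0·Z^0.
  monomial -2·x^2·y^1 ↦ -2·X^2·Y^1·Z^0.
  monomial 2·x^2·y^0 ↦ 2·X^2·Y^0·Z^1.
  monomial 1·x^0·y^3 ↦ 1·X^0·Y^3·Z^0.
  monomial 2·x^0·y^2 ↦ 2·X^0·Y^2·Z^1.
  monomial -1·x^0·y^1 ↦ -1·X^0·Y^1·Z^2.
  monomial 1·x^0·y^0 ↦ 1·X^0·Y^0·Z^3.
Collecting: F(X, Y, Z) = 2*X**3 - 2*X**2*Y + 2*X**2*Z + Y**3 + 2*Y**2*Z - Y*Z**2 + Z**3.


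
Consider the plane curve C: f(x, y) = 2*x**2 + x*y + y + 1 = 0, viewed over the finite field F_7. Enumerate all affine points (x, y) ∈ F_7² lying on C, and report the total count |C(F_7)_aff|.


Affine F_7-points: {(0, 6), (1, 2), (2, 4), (3, 4), (4, 6), (5, 2)}; count = 6.

For each of the 49 pairs (x, y) ∈ F_7², evaluate f(x, y) mod 7. Record the zeros.
  x = 0: [0↦1, 1↦2, 2↦3, 3↦4, 4↦5, 5↦6, 6↦0]  zeros at y ∈ {6}
  x = 1: [0↦3, 1↦5, 2↦0, 3↦2, 4↦4, 5↦6, 6↦1]  zeros at y ∈ {2}
  x = 2: [0↦2, 1↦5, 2↦1, 3↦4, 4↦0, 5↦3, 6↦6]  zeros at y ∈ {4}
  x = 3: [0↦5, 1↦2, 2↦6, 3↦3, 4↦0, 5↦4, 6↦1]  zeros at y ∈ {4}
  x = 4: [0↦5, 1↦3, 2↦1, 3↦6, 4↦4, 5↦2, 6↦0]  zeros at y ∈ {6}
  x = 5: [0↦2, 1↦1, 2↦0, 3↦6, 4↦5, 5↦4, 6↦3]  zeros at y ∈ {2}
  x = 6: [0↦3, 1↦3, 2↦3, 3↦3, 4↦3, 5↦3, 6↦3]  zeros at y ∈ ∅
Collecting zeros: affine points = {(0, 6), (1, 2), (2, 4), (3, 4), (4, 6), (5, 2)}.
Total count |C(F_7)_aff| = 6.


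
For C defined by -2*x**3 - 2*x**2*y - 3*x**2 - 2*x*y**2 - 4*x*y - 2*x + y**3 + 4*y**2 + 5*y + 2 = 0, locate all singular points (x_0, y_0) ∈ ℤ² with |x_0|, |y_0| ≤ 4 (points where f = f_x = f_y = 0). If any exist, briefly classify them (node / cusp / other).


Singular points: {(0, -1)}; classification: node.

Compute partial derivatives:
  f_x = -6*x**2 - 4*x*y - 6*x - 2*y**2 - 4*y - 2.
  f_y = -2*x**2 - 4*x*y - 4*x + 3*y**2 + 8*y + 5.
Scan x_0 ∈ {−4, ..., 4}. For each x_0, f_y(x_0, y) is a polynomial in y; find its integer roots y ∈ {−4, ..., 4}, then test f_x and f at those candidates.
  x = -4: f_y(-4, y) = 3*y**2 + 24*y - 11; no integer root y with |y| ≤ 4.
  x = -3: f_y(-3, y) = 3*y**2 + 20*y - 1; no integer root y with |y| ≤ 4.
  x = -2: f_y(-2, y) = 3*y**2 + 16*y + 5; no integer root y with |y| ≤ 4.
  x = -1: f_y(-1, y) = 3*y**2 + 12*y + 7; no integer root y with |y| ≤ 4.
  x = 0: f_y(0, y) = 3*y**2 + 8*y + 5; vanishes at y ∈ {-1}. (0, -1): f_x = 0, f = 0 — SINGULAR.
  x = 1: f_y(1, y) = 3*y**2 + 4*y - 1; no integer root y with |y| ≤ 4.
  x = 2: f_y(2, y) = 3*y**2 - 11; no integer root y with |y| ≤ 4.
  x = 3: f_y(3, y) = 3*y**2 - 4*y - 25; no integer root y with |y| ≤ 4.
  x = 4: f_y(4, y) = 3*y**2 - 8*y - 43; no integer root y with |y| ≤ 4.
Only singular point on the grid: (0, -1).
Classify: substitute x = 0 + u, y = -1 + v and expand: f = -2*u**3 - 2*u**2*v - u**2 - 2*u*v**2 + v**3 + v**2.
No constant or linear terms (consistent with a singular point). Quadratic part: -u**2 + v**2. Cubic part: -2*u**3 - 2*u**2*v - 2*u*v**2 + v**3.
The quadratic part v**2 - u**2 = (v − u)(v + u) splits into two distinct linear factors, so there are two distinct tangent lines y − -1 = ±(x − 0) — this is a node (ordinary double point).
Classification: node.


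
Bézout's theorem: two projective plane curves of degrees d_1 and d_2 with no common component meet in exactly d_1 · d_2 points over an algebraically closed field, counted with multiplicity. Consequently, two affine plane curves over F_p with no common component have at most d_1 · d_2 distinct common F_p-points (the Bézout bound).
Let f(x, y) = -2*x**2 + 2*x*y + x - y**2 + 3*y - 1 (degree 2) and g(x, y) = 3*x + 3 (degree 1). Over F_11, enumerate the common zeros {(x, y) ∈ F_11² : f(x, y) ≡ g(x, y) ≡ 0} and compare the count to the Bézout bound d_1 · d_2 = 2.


Common zeros: ∅; count = 0; Bézout bound = 2.

deg(f) = 2, deg(g) = 1, so Bézout bound = 2.
Scan x ∈ F_11. For each x, list the y ∈ F_11 with f(x, y) ≡ 0 and those with g(x, y) ≡ 0 (mod 11); the common zeros in that column are the intersection.
  x = 0: f ≡ 0 at y ∈ {5, 9}; g ≡ 0 at y ∈ ∅; common: ∅.
  x = 1: f ≡ 0 at y ∈ ∅; g ≡ 0 at y ∈ ∅; common: ∅.
  x = 2: f ≡ 0 at y ∈ ∅; g ≡ 0 at y ∈ ∅; common: ∅.
  x = 3: f ≡ 0 at y ∈ ∅; g ≡ 0 at y ∈ ∅; common: ∅.
  x = 4: f ≡ 0 at y ∈ {2, 9}; g ≡ 0 at y ∈ ∅; common: ∅.
  x = 5: f ≡ 0 at y ∈ ∅; g ≡ 0 at y ∈ ∅; common: ∅.
  x = 6: f ≡ 0 at y ∈ {7, 8}; g ≡ 0 at y ∈ ∅; common: ∅.
  x = 7: f ≡ 0 at y ∈ {7, 10}; g ≡ 0 at y ∈ ∅; common: ∅.
  x = 8: f ≡ 0 at y ∈ {0, 8}; g ≡ 0 at y ∈ ∅; common: ∅.
  x = 9: f ≡ 0 at y ∈ {0, 10}; g ≡ 0 at y ∈ ∅; common: ∅.
  x = 10: f ≡ 0 at y ∈ ∅; g ≡ 0 at y ∈ {0, 1, 2, 3, 4, 5, 6, 7, 8, 9, 10}; common: ∅.
Collecting: common zeros = ∅, so the count is 0.
Comparison with the Bézout bound: 0 ≤ 2 = deg(f)·deg(g), as expected for curves with no common component (the affine F_11-count falls short of the bound because intersections may lie at infinity, over extension fields, or carry multiplicity).


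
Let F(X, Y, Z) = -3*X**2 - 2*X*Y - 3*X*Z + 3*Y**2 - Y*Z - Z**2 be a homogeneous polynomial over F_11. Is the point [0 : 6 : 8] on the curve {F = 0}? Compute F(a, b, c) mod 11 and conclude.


F(0,6,8) ≡ 7 (mod 11); P is NOT on the curve.

Evaluate F(0, 6, 8) term-by-term (mod 11).
  -3*X**2 ↦ -3·0·1·1 = 0
  -2*X*Y ↦ -2·0·6·1 = 0
  -3*X*Z ↦ -3·0·1·8 = 0
  3*Y**2 ↦ 3·1·36·1 = 108
  -Y*Z ↦ -1·1·6·8 = -48
  -Z**2 ↦ -1·1·1·64 = -64
Sum: F(0, 6, 8) = (0) + (0) + (0) + (108) + (-48) + (-64) = -4.
Reducing mod 11: -4 ≡ 7 (mod 11).
Since F(a, b, c) ≡ 7 ≠ 0 (mod 11), P does NOT lie on the curve.


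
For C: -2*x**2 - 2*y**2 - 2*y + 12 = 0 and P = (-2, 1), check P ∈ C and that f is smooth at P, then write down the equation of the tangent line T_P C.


Tangent line at P: 8*x - 6*y + 22 = 0.

Step 1: f(-2, 1) = 0, so P lies on C.
Step 2: partial derivatives
  f_x(x, y) = -4*x, f_y(x, y) = -4*y - 2.
  f_x(P) = 8, f_y(P) = -6 (gradient nonzero, so P is smooth).
Step 3: tangent line at P: 8·(x − -2) + -6·(y − 1) = 0.
Expanding: 8*x - 6*y + 22 = 0.


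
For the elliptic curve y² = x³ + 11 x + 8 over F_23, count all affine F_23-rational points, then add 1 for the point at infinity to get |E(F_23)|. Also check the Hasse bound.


Affine points = {(0, 10), (0, 13), (4, 1), (4, 22), (5, 2), (5, 21), (9, 10), (9, 13), (13, 5), (13, 18), (14, 10), (14, 13), (15, 11), (15, 12), (16, 5), (16, 18), (17, 5), (17, 18), (18, 9), (18, 14), (21, 1), (21, 22)}; affine count = 22; |E(F_23)| = 23.

Discriminant check: Δ ∝ 4a³ + 27b² = 4·11³ + 27·8² = 4·1331 + 27·64 ≡ 14 (mod 23). Nonzero ⇒ E is nonsingular.
For each x ∈ F_23, compute rhs = x³ + 11·x + 8 mod 23, then count y ∈ F_23 with y² ≡ rhs.
  x = 0: rhs = 8, matching y values: 10, 13 (2 points).
  x = 1: rhs = 20, matching y values: none (0 points).
  x = 2: rhs = 15, matching y values: none (0 points).
  x = 3: rhs = 22, matching y values: none (0 points).
  x = 4: rhs = 1, matching y values: 1, 22 (2 points).
  x = 5: rhs = 4, matching y values: 2, 21 (2 points).
  x = 6: rhs = 14, matching y values: none (0 points).
  x = 7: rhs = 14, matching y values: none (0 points).
  x = 8: rhs = 10, matching y values: none (0 points).
  x = 9: rhs = 8, matching y values: 10, 13 (2 points).
  x = 10: rhs = 14, matching y values: none (0 points).
  x = 11: rhs = 11, matching y values: none (0 points).
  x = 12: rhs = 5, matching y values: none (0 points).
  x = 13: rhs = 2, matching y values: 5, 18 (2 points).
  x = 14: rhs = 8, matching y values: 10, 13 (2 points).
  x = 15: rhs = 6, matching y values: 11, 12 (2 points).
  x = 16: rhs = 2, matching y values: 5, 18 (2 points).
  x = 17: rhs = 2, matching y values: 5, 18 (2 points).
  x = 18: rhs = 12, matching y values: 9, 14 (2 points).
  x = 19: rhs = 15, matching y values: none (0 points).
  x = 20: rhs = 17, matching y values: none (0 points).
  x = 21: rhs = 1, matching y values: 1, 22 (2 points).
  x = 22: rhs = 19, matching y values: none (0 points).
Total affine count: 22.
Full point count |E(F_23)| = 22 + 1 = 23.
Hasse bound: |23 − (23+1)| = |-1| = 1 ≤ 2√23 ≈ 9.5917 ✓.


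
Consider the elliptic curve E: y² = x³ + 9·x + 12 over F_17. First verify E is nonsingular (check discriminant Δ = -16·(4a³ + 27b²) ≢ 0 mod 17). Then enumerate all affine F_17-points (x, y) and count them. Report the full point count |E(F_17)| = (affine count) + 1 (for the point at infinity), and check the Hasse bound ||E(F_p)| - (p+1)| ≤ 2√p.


Affine points = {(2, 2), (2, 15), (3, 7), (3, 10), (8, 1), (8, 16), (14, 3), (14, 14), (16, 6), (16, 11)}; affine count = 10; |E(F_17)| = 11.

Discriminant check: Δ ∝ 4a³ + 27b² = 4·9³ + 27·12² = 4·729 + 27·144 ≡ 4 (mod 17). Nonzero ⇒ E is nonsingular.
For each x ∈ F_17, compute rhs = x³ + 9·x + 12 mod 17, then count y ∈ F_17 with y² ≡ rhs.
  x = 0: rhs = 12, matching y values: none (0 points).
  x = 1: rhs = 5, matching y values: none (0 points).
  x = 2: rhs = 4, matching y values: 2, 15 (2 points).
  x = 3: rhs = 15, matching y values: 7, 10 (2 points).
  x = 4: rhs = 10, matching y values: none (0 points).
  x = 5: rhs = 12, matching y values: none (0 points).
  x = 6: rhs = 10, matching y values: none (0 points).
  x = 7: rhs = 10, matching y values: none (0 points).
  x = 8: rhs = 1, matching y values: 1, 16 (2 points).
  x = 9: rhs = 6, matching y values: none (0 points).
  x = 10: rhs = 14, matching y values: none (0 points).
  x = 11: rhs = 14, matching y values: none (0 points).
  x = 12: rhs = 12, matching y values: none (0 points).
  x = 13: rhs = 14, matching y values: none (0 points).
  x = 14: rhs = 9, matching y values: 3, 14 (2 points).
  x = 15: rhs = 3, matching y values: none (0 points).
  x = 16: rhs = 2, matching y values: 6, 11 (2 points).
Total affine count: 10.
Full point count |E(F_17)| = 10 + 1 = 11.
Hasse bound: |11 − (17+1)| = |-7| = 7 ≤ 2√17 ≈ 8.2462 ✓.


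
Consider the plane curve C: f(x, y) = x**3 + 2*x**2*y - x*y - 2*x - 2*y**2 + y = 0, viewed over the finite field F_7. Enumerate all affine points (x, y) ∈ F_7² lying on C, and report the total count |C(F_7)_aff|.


Affine F_7-points: {(0, 0), (0, 4), (2, 3), (2, 4), (3, 0), (3, 1), (4, 0), (4, 4)}; count = 8.

For each of the 49 pairs (x, y) ∈ F_7², evaluate f(x, y) mod 7. Record the zeros.
  x = 0: [0↦0, 1↦6, 2↦1, 3↦6, 4↦0, 5↦4, 6↦4]  zeros at y ∈ {0, 4}
  x = 1: [0↦6, 1↦6, 2↦2, 3↦1, 4↦3, 5↦1, 6↦2]  zeros at y ∈ ∅
  x = 2: [0↦4, 1↦2, 2↦3, 3↦0, 4↦0, 5↦3, 6↦2]  zeros at y ∈ {3, 4}
  x = 3: [0↦0, 1↦0, 2↦3, 3↦2, 4↦4, 5↦2, 6↦3]  zeros at y ∈ {0, 1}
  x = 4: [0↦0, 1↦6, 2↦1, 3↦6, 4↦0, 5↦4, 6↦4]  zeros at y ∈ {0, 4}
  x = 5: [0↦3, 1↦5, 2↦3, 3↦4, 4↦1, 5↦1, 6↦4]  zeros at y ∈ ∅
  x = 6: [0↦1, 1↦3, 2↦1, 3↦2, 4↦6, 5↦6, 6↦2]  zeros at y ∈ ∅
Collecting zeros: affine points = {(0, 0), (0, 4), (2, 3), (2, 4), (3, 0), (3, 1), (4, 0), (4, 4)}.
Total count |C(F_7)_aff| = 8.


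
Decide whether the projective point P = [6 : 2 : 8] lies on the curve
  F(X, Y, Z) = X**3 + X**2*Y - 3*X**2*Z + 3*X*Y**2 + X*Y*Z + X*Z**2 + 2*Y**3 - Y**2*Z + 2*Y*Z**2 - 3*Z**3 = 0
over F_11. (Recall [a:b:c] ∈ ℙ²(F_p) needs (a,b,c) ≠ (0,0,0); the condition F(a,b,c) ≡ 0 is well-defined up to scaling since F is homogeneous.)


F(6,2,8) ≡ 0 (mod 11); P is on the curve.

Evaluate F(6, 2, 8) term-by-term (mod 11).
  X**3 ↦ 1·216·1·1 = 216
  X**2*Y ↦ 1·36·2·1 = 72
  -3*X**2*Z ↦ -3·36·1·8 = -864
  3*X*Y**2 ↦ 3·6·4·1 = 72
  X*Y*Z ↦ 1·6·2·8 = 96
  X*Z**2 ↦ 1·6·1·64 = 384
  2*Y**3 ↦ 2·1·8·1 = 16
  -Y**2*Z ↦ -1·1·4·8 = -32
  2*Y*Z**2 ↦ 2·1·2·64 = 256
  -3*Z**3 ↦ -3·1·1·512 = -1536
Sum: F(6, 2, 8) = (216) + (72) + (-864) + (72) + (96) + (384) + (16) + (-32) + (256) + (-1536) = -1320.
Reducing mod 11: -1320 ≡ 0 (mod 11).
Since F(a, b, c) ≡ 0 (mod 11), P lies on the curve.


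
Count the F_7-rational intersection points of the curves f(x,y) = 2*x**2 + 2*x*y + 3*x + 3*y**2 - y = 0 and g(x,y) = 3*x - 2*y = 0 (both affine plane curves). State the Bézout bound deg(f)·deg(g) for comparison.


Common zeros: {(0, 0), (3, 1)}; count = 2; Bézout bound = 2.

deg(f) = 2, deg(g) = 1, so Bézout bound = 2.
Scan x ∈ F_7. For each x, list the y ∈ F_7 with f(x, y) ≡ 0 and those with g(x, y) ≡ 0 (mod 7); the common zeros in that column are the intersection.
  x = 0: f ≡ 0 at y ∈ {0, 5}; g ≡ 0 at y ∈ {0}; common: {0}.
  x = 1: f ≡ 0 at y ∈ {3, 6}; g ≡ 0 at y ∈ {5}; common: ∅.
  x = 2: f ≡ 0 at y ∈ {0, 6}; g ≡ 0 at y ∈ {3}; common: ∅.
  x = 3: f ≡ 0 at y ∈ {1, 2}; g ≡ 0 at y ∈ {1}; common: {1}.
  x = 4: f ≡ 0 at y ∈ {2, 5}; g ≡ 0 at y ∈ {6}; common: ∅.
  x = 5: f ≡ 0 at y ∈ {1, 3}; g ≡ 0 at y ∈ {4}; common: ∅.
  x = 6: f ≡ 0 at y ∈ {4}; g ≡ 0 at y ∈ {2}; common: ∅.
Collecting: common zeros = {(0, 0), (3, 1)}, so the count is 2.
Comparison with the Bézout bound: 2 ≤ 2 = deg(f)·deg(g), as expected for curves with no common component (the bound is attained).


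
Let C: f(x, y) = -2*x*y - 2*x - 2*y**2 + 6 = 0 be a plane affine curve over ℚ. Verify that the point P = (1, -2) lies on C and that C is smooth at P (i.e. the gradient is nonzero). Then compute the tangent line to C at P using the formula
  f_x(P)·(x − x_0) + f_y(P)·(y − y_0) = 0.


Tangent line at P: 2*x + 6*y + 10 = 0.

Step 1: f(1, -2) = 0, so P lies on C.
Step 2: partial derivatives
  f_x(x, y) = -2*y - 2, f_y(x, y) = -2*x - 4*y.
  f_x(P) = 2, f_y(P) = 6 (gradient nonzero, so P is smooth).
Step 3: tangent line at P: 2·(x − 1) + 6·(y − -2) = 0.
Expanding: 2*x + 6*y + 10 = 0.


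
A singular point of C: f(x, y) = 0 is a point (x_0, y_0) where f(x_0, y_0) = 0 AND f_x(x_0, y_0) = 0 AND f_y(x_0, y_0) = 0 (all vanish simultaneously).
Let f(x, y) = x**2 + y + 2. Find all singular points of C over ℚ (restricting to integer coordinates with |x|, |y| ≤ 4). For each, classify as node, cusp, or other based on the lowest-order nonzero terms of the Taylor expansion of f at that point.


No singular points in the scanned grid; C is smooth there.

Compute partial derivatives:
  f_x = 2*x.
  f_y = 1.
f_y = 1 is a nonzero constant, so f_y never vanishes: no point (x, y) can satisfy f = f_x = f_y = 0. In particular no (x, y) ∈ {−4, ..., 4}² is singular; the curve is smooth.


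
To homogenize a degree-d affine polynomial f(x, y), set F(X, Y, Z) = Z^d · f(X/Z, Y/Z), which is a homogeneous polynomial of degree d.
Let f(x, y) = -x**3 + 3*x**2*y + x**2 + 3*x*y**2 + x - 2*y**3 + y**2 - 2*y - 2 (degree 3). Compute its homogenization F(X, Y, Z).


F(X, Y, Z) = -X**3 + 3*X**2*Y + X**2*Z + 3*X*Y**2 + X*Z**2 - 2*Y**3 + Y**2*Z - 2*Y*Z**2 - 2*Z**3

deg(f) = 3.
Substitute x = X/Z, y = Y/Z into f, then multiply by Z^3.
  monomial -1·x^3·y^0 ↦ -1·X^3·Y^0·Z^0.
  monomial 3·x^2·y^1 ↦ 3·X^2·Y^1·Z^0.
  monomial 1·x^2·y^0 ↦ 1·X^2·Y^0·Z^1.
  monomial 3·x^1·y^2 ↦ 3·X^1·Y^2·Z^0.
  monomial 1·x^1·y^0 ↦ 1·X^1·Y^0·Z^2.
  monomial -2·x^0·y^3 ↦ -2·X^0·Y^3·Z^0.
  monomial 1·x^0·y^2 ↦ 1·X^0·Y^2·Z^1.
  monomial -2·x^0·y^1 ↦ -2·X^0·Y^1·Z^2.
  monomial -2·x^0·y^0 ↦ -2·X^0·Y^0·Z^3.
Collecting: F(X, Y, Z) = -X**3 + 3*X**2*Y + X**2*Z + 3*X*Y**2 + X*Z**2 - 2*Y**3 + Y**2*Z - 2*Y*Z**2 - 2*Z**3.


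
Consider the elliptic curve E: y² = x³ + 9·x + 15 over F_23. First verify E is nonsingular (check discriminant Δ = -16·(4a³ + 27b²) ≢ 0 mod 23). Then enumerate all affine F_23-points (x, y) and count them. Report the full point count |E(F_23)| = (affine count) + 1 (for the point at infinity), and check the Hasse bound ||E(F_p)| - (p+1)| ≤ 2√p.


Affine points = {(1, 5), (1, 18), (2, 8), (2, 15), (3, 0), (4, 0), (5, 1), (5, 22), (6, 3), (6, 20), (8, 1), (8, 22), (10, 1), (10, 22), (13, 11), (13, 12), (15, 11), (15, 12), (16, 0), (18, 11), (18, 12), (21, 9), (21, 14)}; affine count = 23; |E(F_23)| = 24.

Discriminant check: Δ ∝ 4a³ + 27b² = 4·9³ + 27·15² = 4·729 + 27·225 ≡ 21 (mod 23). Nonzero ⇒ E is nonsingular.
For each x ∈ F_23, compute rhs = x³ + 9·x + 15 mod 23, then count y ∈ F_23 with y² ≡ rhs.
  x = 0: rhs = 15, matching y values: none (0 points).
  x = 1: rhs = 2, matching y values: 5, 18 (2 points).
  x = 2: rhs = 18, matching y values: 8, 15 (2 points).
  x = 3: rhs = 0, matching y values: 0 (1 points).
  x = 4: rhs = 0, matching y values: 0 (1 points).
  x = 5: rhs = 1, matching y values: 1, 22 (2 points).
  x = 6: rhs = 9, matching y values: 3, 20 (2 points).
  x = 7: rhs = 7, matching y values: none (0 points).
  x = 8: rhs = 1, matching y values: 1, 22 (2 points).
  x = 9: rhs = 20, matching y values: none (0 points).
  x = 10: rhs = 1, matching y values: 1, 22 (2 points).
  x = 11: rhs = 19, matching y values: none (0 points).
  x = 12: rhs = 11, matching y values: none (0 points).
  x = 13: rhs = 6, matching y values: 11, 12 (2 points).
  x = 14: rhs = 10, matching y values: none (0 points).
  x = 15: rhs = 6, matching y values: 11, 12 (2 points).
  x = 16: rhs = 0, matching y values: 0 (1 points).
  x = 17: rhs = 21, matching y values: none (0 points).
  x = 18: rhs = 6, matching y values: 11, 12 (2 points).
  x = 19: rhs = 7, matching y values: none (0 points).
  x = 20: rhs = 7, matching y values: none (0 points).
  x = 21: rhs = 12, matching y values: 9, 14 (2 points).
  x = 22: rhs = 5, matching y values: none (0 points).
Total affine count: 23.
Full point count |E(F_23)| = 23 + 1 = 24.
Hasse bound: |24 − (23+1)| = |0| = 0 ≤ 2√23 ≈ 9.5917 ✓.


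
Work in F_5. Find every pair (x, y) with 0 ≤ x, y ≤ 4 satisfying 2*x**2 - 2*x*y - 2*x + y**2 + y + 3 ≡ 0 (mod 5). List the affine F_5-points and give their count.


Affine F_5-points: {(0, 1), (0, 3), (1, 2), (1, 4), (2, 1), (2, 2), (3, 0), (4, 3), (4, 4)}; count = 9.

For each of the 25 pairs (x, y) ∈ F_5², evaluate f(x, y) mod 5. Record the zeros.
  x = 0: [0↦3, 1↦0, 2↦4, 3↦0, 4↦3]  zeros at y ∈ {1, 3}
  x = 1: [0↦3, 1↦3, 2↦0, 3↦4, 4↦0]  zeros at y ∈ {2, 4}
  x = 2: [0↦2, 1↦0, 2↦0, 3↦2, 4↦1]  zeros at y ∈ {1, 2}
  x = 3: [0↦0, 1↦1, 2↦4, 3↦4, 4↦1]  zeros at y ∈ {0}
  x = 4: [0↦2, 1↦1, 2↦2, 3↦0, 4↦0]  zeros at y ∈ {3, 4}
Collecting zeros: affine points = {(0, 1), (0, 3), (1, 2), (1, 4), (2, 1), (2, 2), (3, 0), (4, 3), (4, 4)}.
Total count |C(F_5)_aff| = 9.


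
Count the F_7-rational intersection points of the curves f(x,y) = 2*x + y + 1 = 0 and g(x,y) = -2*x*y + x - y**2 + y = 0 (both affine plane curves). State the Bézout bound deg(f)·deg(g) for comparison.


Common zeros: {(4, 5)}; count = 1; Bézout bound = 2.

deg(f) = 1, deg(g) = 2, so Bézout bound = 2.
Scan x ∈ F_7. For each x, list the y ∈ F_7 with f(x, y) ≡ 0 and those with g(x, y) ≡ 0 (mod 7); the common zeros in that column are the intersection.
  x = 0: f ≡ 0 at y ∈ {6}; g ≡ 0 at y ∈ {0, 1}; common: ∅.
  x = 1: f ≡ 0 at y ∈ {4}; g ≡ 0 at y ∈ ∅; common: ∅.
  x = 2: f ≡ 0 at y ∈ {2}; g ≡ 0 at y ∈ ∅; common: ∅.
  x = 3: f ≡ 0 at y ∈ {0}; g ≡ 0 at y ∈ {3, 6}; common: ∅.
  x = 4: f ≡ 0 at y ∈ {5}; g ≡ 0 at y ∈ {2, 5}; common: {5}.
  x = 5: f ≡ 0 at y ∈ {3}; g ≡ 0 at y ∈ ∅; common: ∅.
  x = 6: f ≡ 0 at y ∈ {1}; g ≡ 0 at y ∈ ∅; common: ∅.
Collecting: common zeros = {(4, 5)}, so the count is 1.
Comparison with the Bézout bound: 1 ≤ 2 = deg(f)·deg(g), as expected for curves with no common component (the affine F_7-count falls short of the bound because intersections may lie at infinity, over extension fields, or carry multiplicity).


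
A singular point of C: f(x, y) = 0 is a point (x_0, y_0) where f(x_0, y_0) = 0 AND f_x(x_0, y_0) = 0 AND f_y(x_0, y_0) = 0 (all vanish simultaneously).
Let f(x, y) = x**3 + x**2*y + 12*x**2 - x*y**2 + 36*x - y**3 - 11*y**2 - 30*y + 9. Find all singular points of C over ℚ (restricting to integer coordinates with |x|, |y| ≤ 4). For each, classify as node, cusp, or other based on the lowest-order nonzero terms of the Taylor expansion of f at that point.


Singular points: {(-3, -3)}; classification: cusp.

Compute partial derivatives:
  f_x = 3*x**2 + 2*x*y + 24*x - y**2 + 36.
  f_y = x**2 - 2*x*y - 3*y**2 - 22*y - 30.
Scan x_0 ∈ {−4, ..., 4}. For each x_0, f_y(x_0, y) is a polynomial in y; find its integer roots y ∈ {−4, ..., 4}, then test f_x and f at those candidates.
  x = -4: f_y(-4, y) = -3*y**2 - 14*y - 14; no integer root y with |y| ≤ 4.
  x = -3: f_y(-3, y) = -3*y**2 - 16*y - 21; vanishes at y ∈ {-3}. (-3, -3): f_x = 0, f = 0 — SINGULAR.
  x = -2: f_y(-2, y) = -3*y**2 - 18*y - 26; no integer root y with |y| ≤ 4.
  x = -1: f_y(-1, y) = -3*y**2 - 20*y - 29; no integer root y with |y| ≤ 4.
  x = 0: f_y(0, y) = -3*y**2 - 22*y - 30; no integer root y with |y| ≤ 4.
  x = 1: f_y(1, y) = -3*y**2 - 24*y - 29; no integer root y with |y| ≤ 4.
  x = 2: f_y(2, y) = -3*y**2 - 26*y - 26; no integer root y with |y| ≤ 4.
  x = 3: f_y(3, y) = -3*y**2 - 28*y - 21; no integer root y with |y| ≤ 4.
  x = 4: f_y(4, y) = -3*y**2 - 30*y - 14; no integer root y with |y| ≤ 4.
Only singular point on the grid: (-3, -3).
Classify: substitute x = -3 + u, y = -3 + v and expand: f = u**3 + u**2*v - u*v**2 - v**3 + v**2.
No constant or linear terms (consistent with a singular point). Quadratic part: v**2. Cubic part: u**3 + u**2*v - u*v**2 - v**3.
The quadratic part v**2 is a perfect square, so there is a single (double) tangent line v = 0, i.e. y = -3. Restricting the cubic part to that line (v = 0) leaves u**3 ≠ 0, so f is not divisible by v and the branch is v² ≈ -u**3 to lowest order — this is a cusp.
Classification: cusp.


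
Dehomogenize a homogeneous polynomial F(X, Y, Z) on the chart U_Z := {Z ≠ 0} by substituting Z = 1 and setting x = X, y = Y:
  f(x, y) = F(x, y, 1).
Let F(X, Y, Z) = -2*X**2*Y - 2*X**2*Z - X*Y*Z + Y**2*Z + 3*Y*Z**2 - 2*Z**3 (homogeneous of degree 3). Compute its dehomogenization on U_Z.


f(x, y) = -2*x**2*y - 2*x**2 - x*y + y**2 + 3*y - 2

On U_Z we set Z = 1. Each monomial c·X^i·Y^j·Z^k in F becomes c·x^i·y^j·1^k = c·x^i·y^j.
Substituting Z = 1: F(X, Y, 1) = -2*x**2*y - 2*x**2 - x*y + y**2 + 3*y - 2.
Note: deg(f) ≤ deg(F) = 3; strict inequality happens when F is divisible by Z (lost terms).


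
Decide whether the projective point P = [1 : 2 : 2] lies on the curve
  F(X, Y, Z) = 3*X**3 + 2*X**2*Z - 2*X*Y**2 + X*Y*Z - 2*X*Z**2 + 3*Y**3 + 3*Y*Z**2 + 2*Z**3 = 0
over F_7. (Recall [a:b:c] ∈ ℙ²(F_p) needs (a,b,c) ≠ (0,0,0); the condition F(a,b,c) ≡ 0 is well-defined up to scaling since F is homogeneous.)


F(1,2,2) ≡ 3 (mod 7); P is NOT on the curve.

Evaluate F(1, 2, 2) term-by-term (mod 7).
  3*X**3 ↦ 3·1·1·1 = 3
  2*X**2*Z ↦ 2·1·1·2 = 4
  -2*X*Y**2 ↦ -2·1·4·1 = -8
  X*Y*Z ↦ 1·1·2·2 = 4
  -2*X*Z**2 ↦ -2·1·1·4 = -8
  3*Y**3 ↦ 3·1·8·1 = 24
  3*Y*Z**2 ↦ 3·1·2·4 = 24
  2*Z**3 ↦ 2·1·1·8 = 16
Sum: F(1, 2, 2) = (3) + (4) + (-8) + (4) + (-8) + (24) + (24) + (16) = 59.
Reducing mod 7: 59 ≡ 3 (mod 7).
Since F(a, b, c) ≡ 3 ≠ 0 (mod 7), P does NOT lie on the curve.


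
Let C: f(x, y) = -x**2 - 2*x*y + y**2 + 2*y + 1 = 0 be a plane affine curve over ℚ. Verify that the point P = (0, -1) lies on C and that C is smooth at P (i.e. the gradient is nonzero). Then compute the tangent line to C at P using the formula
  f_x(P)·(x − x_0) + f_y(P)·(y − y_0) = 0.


Tangent line at P: 2*x = 0.

Step 1: f(0, -1) = 0, so P lies on C.
Step 2: partial derivatives
  f_x(x, y) = -2*x - 2*y, f_y(x, y) = -2*x + 2*y + 2.
  f_x(P) = 2, f_y(P) = 0 (gradient nonzero, so P is smooth).
Step 3: tangent line at P: 2·(x − 0) + 0·(y − -1) = 0.
Expanding: 2*x = 0.


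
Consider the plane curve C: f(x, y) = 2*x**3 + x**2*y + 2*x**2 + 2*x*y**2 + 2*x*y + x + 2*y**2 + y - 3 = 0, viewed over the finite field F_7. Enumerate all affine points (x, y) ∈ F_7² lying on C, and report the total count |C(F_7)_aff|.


Affine F_7-points: {(0, 1), (0, 2), (4, 0), (4, 1), (5, 1), (5, 3)}; count = 6.

For each of the 49 pairs (x, y) ∈ F_7², evaluate f(x, y) mod 7. Record the zeros.
  x = 0: [0↦4, 1↦0, 2↦0, 3↦4, 4↦5, 5↦3, 6↦5]  zeros at y ∈ {1, 2}
  x = 1: [0↦2, 1↦3, 2↦5, 3↦1, 4↦5, 5↦3, 6↦2]  zeros at y ∈ ∅
  x = 2: [0↦2, 1↦3, 2↦2, 3↦6, 4↦1, 5↦1, 6↦6]  zeros at y ∈ ∅
  x = 3: [0↦2, 1↦5, 2↦3, 3↦3, 4↦5, 5↦2, 6↦1]  zeros at y ∈ ∅
  x = 4: [0↦0, 1↦0, 2↦6, 3↦4, 4↦1, 5↦4, 6↦6]  zeros at y ∈ {0, 1}
  x = 5: [0↦1, 1↦0, 2↦2, 3↦0, 4↦1, 5↦5, 6↦5]  zeros at y ∈ {1, 3}
  x = 6: [0↦3, 1↦3, 2↦3, 3↦3, 4↦3, 5↦3, 6↦3]  zeros at y ∈ ∅
Collecting zeros: affine points = {(0, 1), (0, 2), (4, 0), (4, 1), (5, 1), (5, 3)}.
Total count |C(F_7)_aff| = 6.


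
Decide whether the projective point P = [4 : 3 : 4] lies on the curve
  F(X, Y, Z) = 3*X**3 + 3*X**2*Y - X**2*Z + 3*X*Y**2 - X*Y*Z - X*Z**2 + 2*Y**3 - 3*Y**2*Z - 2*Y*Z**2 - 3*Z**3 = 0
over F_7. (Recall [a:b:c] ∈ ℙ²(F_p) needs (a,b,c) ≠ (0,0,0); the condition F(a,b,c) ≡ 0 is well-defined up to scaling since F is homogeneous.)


F(4,3,4) ≡ 3 (mod 7); P is NOT on the curve.

Evaluate F(4, 3, 4) term-by-term (mod 7).
  3*X**3 ↦ 3·64·1·1 = 192
  3*X**2*Y ↦ 3·16·3·1 = 144
  -X**2*Z ↦ -1·16·1·4 = -64
  3*X*Y**2 ↦ 3·4·9·1 = 108
  -X*Y*Z ↦ -1·4·3·4 = -48
  -X*Z**2 ↦ -1·4·1·16 = -64
  2*Y**3 ↦ 2·1·27·1 = 54
  -3*Y**2*Z ↦ -3·1·9·4 = -108
  -2*Y*Z**2 ↦ -2·1·3·16 = -96
  -3*Z**3 ↦ -3·1·1·64 = -192
Sum: F(4, 3, 4) = (192) + (144) + (-64) + (108) + (-48) + (-64) + (54) + (-108) + (-96) + (-192) = -74.
Reducing mod 7: -74 ≡ 3 (mod 7).
Since F(a, b, c) ≡ 3 ≠ 0 (mod 7), P does NOT lie on the curve.


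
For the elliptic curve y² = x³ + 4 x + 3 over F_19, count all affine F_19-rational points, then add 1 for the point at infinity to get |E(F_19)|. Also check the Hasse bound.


Affine points = {(2, 0), (3, 2), (3, 17), (4, 8), (4, 11), (10, 6), (10, 13), (17, 5), (17, 14), (18, 6), (18, 13)}; affine count = 11; |E(F_19)| = 12.

Discriminant check: Δ ∝ 4a³ + 27b² = 4·4³ + 27·3² = 4·64 + 27·9 ≡ 5 (mod 19). Nonzero ⇒ E is nonsingular.
For each x ∈ F_19, compute rhs = x³ + 4·x + 3 mod 19, then count y ∈ F_19 with y² ≡ rhs.
  x = 0: rhs = 3, matching y values: none (0 points).
  x = 1: rhs = 8, matching y values: none (0 points).
  x = 2: rhs = 0, matching y values: 0 (1 points).
  x = 3: rhs = 4, matching y values: 2, 17 (2 points).
  x = 4: rhs = 7, matching y values: 8, 11 (2 points).
  x = 5: rhs = 15, matching y values: none (0 points).
  x = 6: rhs = 15, matching y values: none (0 points).
  x = 7: rhs = 13, matching y values: none (0 points).
  x = 8: rhs = 15, matching y values: none (0 points).
  x = 9: rhs = 8, matching y values: none (0 points).
  x = 10: rhs = 17, matching y values: 6, 13 (2 points).
  x = 11: rhs = 10, matching y values: none (0 points).
  x = 12: rhs = 12, matching y values: none (0 points).
  x = 13: rhs = 10, matching y values: none (0 points).
  x = 14: rhs = 10, matching y values: none (0 points).
  x = 15: rhs = 18, matching y values: none (0 points).
  x = 16: rhs = 2, matching y values: none (0 points).
  x = 17: rhs = 6, matching y values: 5, 14 (2 points).
  x = 18: rhs = 17, matching y values: 6, 13 (2 points).
Total affine count: 11.
Full point count |E(F_19)| = 11 + 1 = 12.
Hasse bound: |12 − (19+1)| = |-8| = 8 ≤ 2√19 ≈ 8.7178 ✓.
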